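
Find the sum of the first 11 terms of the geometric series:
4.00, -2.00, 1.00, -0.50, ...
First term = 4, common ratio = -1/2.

Sₙ = a(1 - rⁿ) / (1 - r)
S_11 = 4(1 - (-1/2)^11) / (1 - (-1/2))
S_11 = 4(1 - (-1/2048)) / (3/2)
S_11 = 683/256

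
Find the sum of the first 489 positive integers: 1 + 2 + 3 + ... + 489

Formula: ∑k = n(n+1)/2
= 489×490/2
= 239610/2
= 119805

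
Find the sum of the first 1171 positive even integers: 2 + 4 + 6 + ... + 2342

Sum of first n even numbers = n(n+1)
= 1171×1172
= 1372412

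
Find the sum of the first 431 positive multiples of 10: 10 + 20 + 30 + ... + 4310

Factor out 10: = 10(1 + 2 + ... + 431) = 10 × n(n+1)/2
= 10 × 431×432/2
= 10 × 93096
= 930960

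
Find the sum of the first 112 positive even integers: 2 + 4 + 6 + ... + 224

Sum of first n even numbers = n(n+1)
= 112×113
= 12656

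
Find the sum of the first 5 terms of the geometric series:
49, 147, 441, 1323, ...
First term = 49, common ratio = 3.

Sₙ = a(1 - rⁿ) / (1 - r)
S_5 = 49(1 - 3^5) / (1 - 3)
S_5 = 49(1 - 243) / (-2)
S_5 = 5929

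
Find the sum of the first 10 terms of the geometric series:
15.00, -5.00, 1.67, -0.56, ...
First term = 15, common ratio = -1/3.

Sₙ = a(1 - rⁿ) / (1 - r)
S_10 = 15(1 - (-1/3)^10) / (1 - (-1/3))
S_10 = 15(1 - (1/59049)) / (4/3)
S_10 = 73810/6561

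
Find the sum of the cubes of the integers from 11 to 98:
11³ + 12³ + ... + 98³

Use ∑_{k=1}^{n} k³ = [n(n+1)/2]², then subtract the first 10 terms.
∑_{k=1}^{98} k³ = [98×99/2]² = 4851² = 23532201
∑_{k=1}^{10} k³ = [10×11/2]² = 55² = 3025
∑_{k=11}^{98} k³ = 23532201 - 3025 = 23529176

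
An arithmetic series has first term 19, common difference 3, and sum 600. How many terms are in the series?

Using S = n/2 × [2a + (n-1)d]
600 = n/2 × [2(19) + (n-1)(3)]
600 = n/2 × [38 + 3n - 3]
1200 = n × [35 + 3n]
3n² + (35)n - 1200 = 0
Discriminant: Δ = (35)² - 4(3)(-1200) = 1225 + 14400 = 15625
√Δ = 125
n = [-(35) + √Δ] / (2·3) = (-35 + 125) / 6 = 90 / 6 = 15
(The negative root is discarded since n must be a positive integer.)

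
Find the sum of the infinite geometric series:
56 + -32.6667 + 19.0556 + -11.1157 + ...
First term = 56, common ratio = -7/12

For |r| < 1, S = a / (1 - r)
S = 56 / (1 - (-7/12))
S = 56 / (19/12)
S = 672/19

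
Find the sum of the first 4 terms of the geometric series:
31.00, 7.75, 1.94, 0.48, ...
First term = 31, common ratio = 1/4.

Sₙ = a(1 - rⁿ) / (1 - r)
S_4 = 31(1 - (1/4)^4) / (1 - (1/4))
S_4 = 31(1 - (1/256)) / (3/4)
S_4 = 2635/64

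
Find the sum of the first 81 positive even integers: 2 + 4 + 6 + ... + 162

Sum of first n even numbers = n(n+1)
= 81×82
= 6642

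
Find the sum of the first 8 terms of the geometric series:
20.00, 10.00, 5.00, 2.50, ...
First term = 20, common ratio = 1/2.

Sₙ = a(1 - rⁿ) / (1 - r)
S_8 = 20(1 - (1/2)^8) / (1 - (1/2))
S_8 = 20(1 - (1/256)) / (1/2)
S_8 = 1275/32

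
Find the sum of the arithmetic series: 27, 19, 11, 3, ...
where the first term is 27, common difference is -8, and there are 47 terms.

Sₙ = n/2 × (first + last)
Last term = a + (n-1)d = 27 + (47-1)×(-8) = -341
S_47 = 47/2 × (27 + (-341))
S_47 = 47/2 × (-314) = -7379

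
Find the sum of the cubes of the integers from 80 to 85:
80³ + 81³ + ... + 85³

Use ∑_{k=1}^{n} k³ = [n(n+1)/2]², then subtract the first 79 terms.
∑_{k=1}^{85} k³ = [85×86/2]² = 3655² = 13359025
∑_{k=1}^{79} k³ = [79×80/2]² = 3160² = 9985600
∑_{k=80}^{85} k³ = 13359025 - 9985600 = 3373425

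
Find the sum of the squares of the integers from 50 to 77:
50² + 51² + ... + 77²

Use ∑_{k=1}^{n} k² = n(n+1)(2n+1)/6, then subtract the first 49 terms.
∑_{k=1}^{77} k² = 77×78×155/6 = 155155
∑_{k=1}^{49} k² = 49×50×99/6 = 40425
∑_{k=50}^{77} k² = 155155 - 40425 = 114730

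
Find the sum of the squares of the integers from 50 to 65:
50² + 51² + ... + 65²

Use ∑_{k=1}^{n} k² = n(n+1)(2n+1)/6, then subtract the first 49 terms.
∑_{k=1}^{65} k² = 65×66×131/6 = 93665
∑_{k=1}^{49} k² = 49×50×99/6 = 40425
∑_{k=50}^{65} k² = 93665 - 40425 = 53240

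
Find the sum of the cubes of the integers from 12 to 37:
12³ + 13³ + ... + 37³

Use ∑_{k=1}^{n} k³ = [n(n+1)/2]², then subtract the first 11 terms.
∑_{k=1}^{37} k³ = [37×38/2]² = 703² = 494209
∑_{k=1}^{11} k³ = [11×12/2]² = 66² = 4356
∑_{k=12}^{37} k³ = 494209 - 4356 = 489853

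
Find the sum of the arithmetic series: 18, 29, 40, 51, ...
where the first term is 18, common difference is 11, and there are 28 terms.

Sₙ = n/2 × (first + last)
Last term = a + (n-1)d = 18 + (28-1)×11 = 315
S_28 = 28/2 × (18 + 315)
S_28 = 28/2 × 333 = 4662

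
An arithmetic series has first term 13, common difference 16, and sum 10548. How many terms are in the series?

Using S = n/2 × [2a + (n-1)d]
10548 = n/2 × [2(13) + (n-1)(16)]
10548 = n/2 × [26 + 16n - 16]
21096 = n × [10 + 16n]
16n² + (10)n - 21096 = 0
Discriminant: Δ = (10)² - 4(16)(-21096) = 100 + 1350144 = 1350244
√Δ = 1162
n = [-(10) + √Δ] / (2·16) = (-10 + 1162) / 32 = 1152 / 32 = 36
(The negative root is discarded since n must be a positive integer.)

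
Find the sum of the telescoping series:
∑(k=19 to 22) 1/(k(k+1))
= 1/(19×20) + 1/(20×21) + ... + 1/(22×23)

Partial fractions: 1/(k(k+1)) = 1/k - 1/(k+1)
The series telescopes:
= (1/19 - 1/20) + (1/20 - 1/21) + ... + (1/22 - 1/23)
= 1/19 - 1/23
= 4/437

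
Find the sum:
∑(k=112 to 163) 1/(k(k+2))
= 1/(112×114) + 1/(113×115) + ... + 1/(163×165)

Partial fractions: 1/(k(k+2)) = (1/2)[1/k - 1/(k+2)]
Telescoping leaves the first two and last two terms:
= (1/2)[1/112 + 1/113 - 1/164 - 1/165]
= 481169/171235680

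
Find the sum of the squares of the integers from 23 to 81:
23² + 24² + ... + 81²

Use ∑_{k=1}^{n} k² = n(n+1)(2n+1)/6, then subtract the first 22 terms.
∑_{k=1}^{81} k² = 81×82×163/6 = 180441
∑_{k=1}^{22} k² = 22×23×45/6 = 3795
∑_{k=23}^{81} k² = 180441 - 3795 = 176646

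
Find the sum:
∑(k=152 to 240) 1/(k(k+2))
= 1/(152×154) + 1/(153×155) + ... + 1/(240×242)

Partial fractions: 1/(k(k+2)) = (1/2)[1/k - 1/(k+2)]
Telescoping leaves the first two and last two terms:
= (1/2)[1/152 + 1/153 - 1/241 - 1/242]
= 3277781/1356336432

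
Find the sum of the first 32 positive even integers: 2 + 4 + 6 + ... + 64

Sum of first n even numbers = n(n+1)
= 32×33
= 1056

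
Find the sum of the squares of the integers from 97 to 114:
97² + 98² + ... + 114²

Use ∑_{k=1}^{n} k² = n(n+1)(2n+1)/6, then subtract the first 96 terms.
∑_{k=1}^{114} k² = 114×115×229/6 = 500365
∑_{k=1}^{96} k² = 96×97×193/6 = 299536
∑_{k=97}^{114} k² = 500365 - 299536 = 200829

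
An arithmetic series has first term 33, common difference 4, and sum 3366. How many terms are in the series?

Using S = n/2 × [2a + (n-1)d]
3366 = n/2 × [2(33) + (n-1)(4)]
3366 = n/2 × [66 + 4n - 4]
6732 = n × [62 + 4n]
4n² + (62)n - 6732 = 0
Discriminant: Δ = (62)² - 4(4)(-6732) = 3844 + 107712 = 111556
√Δ = 334
n = [-(62) + √Δ] / (2·4) = (-62 + 334) / 8 = 272 / 8 = 34
(The negative root is discarded since n must be a positive integer.)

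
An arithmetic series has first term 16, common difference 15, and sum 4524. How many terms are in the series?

Using S = n/2 × [2a + (n-1)d]
4524 = n/2 × [2(16) + (n-1)(15)]
4524 = n/2 × [32 + 15n - 15]
9048 = n × [17 + 15n]
15n² + (17)n - 9048 = 0
Discriminant: Δ = (17)² - 4(15)(-9048) = 289 + 542880 = 543169
√Δ = 737
n = [-(17) + √Δ] / (2·15) = (-17 + 737) / 30 = 720 / 30 = 24
(The negative root is discarded since n must be a positive integer.)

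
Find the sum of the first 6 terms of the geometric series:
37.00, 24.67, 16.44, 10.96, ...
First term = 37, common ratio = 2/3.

Sₙ = a(1 - rⁿ) / (1 - r)
S_6 = 37(1 - (2/3)^6) / (1 - (2/3))
S_6 = 37(1 - (64/729)) / (1/3)
S_6 = 24605/243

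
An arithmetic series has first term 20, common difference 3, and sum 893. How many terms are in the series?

Using S = n/2 × [2a + (n-1)d]
893 = n/2 × [2(20) + (n-1)(3)]
893 = n/2 × [40 + 3n - 3]
1786 = n × [37 + 3n]
3n² + (37)n - 1786 = 0
Discriminant: Δ = (37)² - 4(3)(-1786) = 1369 + 21432 = 22801
√Δ = 151
n = [-(37) + √Δ] / (2·3) = (-37 + 151) / 6 = 114 / 6 = 19
(The negative root is discarded since n must be a positive integer.)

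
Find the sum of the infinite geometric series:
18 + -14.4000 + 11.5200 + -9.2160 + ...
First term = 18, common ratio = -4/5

For |r| < 1, S = a / (1 - r)
S = 18 / (1 - (-4/5))
S = 18 / (9/5)
S = 10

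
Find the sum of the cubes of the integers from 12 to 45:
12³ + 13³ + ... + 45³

Use ∑_{k=1}^{n} k³ = [n(n+1)/2]², then subtract the first 11 terms.
∑_{k=1}^{45} k³ = [45×46/2]² = 1035² = 1071225
∑_{k=1}^{11} k³ = [11×12/2]² = 66² = 4356
∑_{k=12}^{45} k³ = 1071225 - 4356 = 1066869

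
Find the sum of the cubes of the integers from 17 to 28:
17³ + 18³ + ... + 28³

Use ∑_{k=1}^{n} k³ = [n(n+1)/2]², then subtract the first 16 terms.
∑_{k=1}^{28} k³ = [28×29/2]² = 406² = 164836
∑_{k=1}^{16} k³ = [16×17/2]² = 136² = 18496
∑_{k=17}^{28} k³ = 164836 - 18496 = 146340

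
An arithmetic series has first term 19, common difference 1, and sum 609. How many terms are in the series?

Using S = n/2 × [2a + (n-1)d]
609 = n/2 × [2(19) + (n-1)(1)]
609 = n/2 × [38 + 1n - 1]
1218 = n × [37 + 1n]
1n² + (37)n - 1218 = 0
Discriminant: Δ = (37)² - 4(1)(-1218) = 1369 + 4872 = 6241
√Δ = 79
n = [-(37) + √Δ] / (2·1) = (-37 + 79) / 2 = 42 / 2 = 21
(The negative root is discarded since n must be a positive integer.)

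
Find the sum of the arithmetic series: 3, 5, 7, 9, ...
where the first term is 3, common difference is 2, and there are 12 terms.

Sₙ = n/2 × (first + last)
Last term = a + (n-1)d = 3 + (12-1)×2 = 25
S_12 = 12/2 × (3 + 25)
S_12 = 12/2 × 28 = 168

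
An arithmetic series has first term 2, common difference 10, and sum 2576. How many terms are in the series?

Using S = n/2 × [2a + (n-1)d]
2576 = n/2 × [2(2) + (n-1)(10)]
2576 = n/2 × [4 + 10n - 10]
5152 = n × [-6 + 10n]
10n² + (-6)n - 5152 = 0
Discriminant: Δ = (-6)² - 4(10)(-5152) = 36 + 206080 = 206116
√Δ = 454
n = [-(-6) + √Δ] / (2·10) = (6 + 454) / 20 = 460 / 20 = 23
(The negative root is discarded since n must be a positive integer.)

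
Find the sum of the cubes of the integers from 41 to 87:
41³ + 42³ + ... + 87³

Use ∑_{k=1}^{n} k³ = [n(n+1)/2]², then subtract the first 40 terms.
∑_{k=1}^{87} k³ = [87×88/2]² = 3828² = 14653584
∑_{k=1}^{40} k³ = [40×41/2]² = 820² = 672400
∑_{k=41}^{87} k³ = 14653584 - 672400 = 13981184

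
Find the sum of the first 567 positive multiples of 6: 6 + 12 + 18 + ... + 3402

Factor out 6: = 6(1 + 2 + ... + 567) = 6 × n(n+1)/2
= 6 × 567×568/2
= 6 × 161028
= 966168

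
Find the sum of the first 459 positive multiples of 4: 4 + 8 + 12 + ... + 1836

Factor out 4: = 4(1 + 2 + ... + 459) = 4 × n(n+1)/2
= 4 × 459×460/2
= 4 × 105570
= 422280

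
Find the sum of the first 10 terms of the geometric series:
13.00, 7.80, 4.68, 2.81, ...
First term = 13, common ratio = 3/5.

Sₙ = a(1 - rⁿ) / (1 - r)
S_10 = 13(1 - (3/5)^10) / (1 - (3/5))
S_10 = 13(1 - (59049/9765625)) / (2/5)
S_10 = 63092744/1953125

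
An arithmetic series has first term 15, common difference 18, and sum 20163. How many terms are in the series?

Using S = n/2 × [2a + (n-1)d]
20163 = n/2 × [2(15) + (n-1)(18)]
20163 = n/2 × [30 + 18n - 18]
40326 = n × [12 + 18n]
18n² + (12)n - 40326 = 0
Discriminant: Δ = (12)² - 4(18)(-40326) = 144 + 2903472 = 2903616
√Δ = 1704
n = [-(12) + √Δ] / (2·18) = (-12 + 1704) / 36 = 1692 / 36 = 47
(The negative root is discarded since n must be a positive integer.)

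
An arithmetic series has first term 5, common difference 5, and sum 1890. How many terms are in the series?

Using S = n/2 × [2a + (n-1)d]
1890 = n/2 × [2(5) + (n-1)(5)]
1890 = n/2 × [10 + 5n - 5]
3780 = n × [5 + 5n]
5n² + (5)n - 3780 = 0
Discriminant: Δ = (5)² - 4(5)(-3780) = 25 + 75600 = 75625
√Δ = 275
n = [-(5) + √Δ] / (2·5) = (-5 + 275) / 10 = 270 / 10 = 27
(The negative root is discarded since n must be a positive integer.)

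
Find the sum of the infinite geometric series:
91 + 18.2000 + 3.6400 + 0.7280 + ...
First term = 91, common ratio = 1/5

For |r| < 1, S = a / (1 - r)
S = 91 / (1 - (1/5))
S = 91 / (4/5)
S = 455/4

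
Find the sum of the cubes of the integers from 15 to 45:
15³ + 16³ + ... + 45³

Use ∑_{k=1}^{n} k³ = [n(n+1)/2]², then subtract the first 14 terms.
∑_{k=1}^{45} k³ = [45×46/2]² = 1035² = 1071225
∑_{k=1}^{14} k³ = [14×15/2]² = 105² = 11025
∑_{k=15}^{45} k³ = 1071225 - 11025 = 1060200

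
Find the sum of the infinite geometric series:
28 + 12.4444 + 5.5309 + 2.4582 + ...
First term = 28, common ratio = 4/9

For |r| < 1, S = a / (1 - r)
S = 28 / (1 - (4/9))
S = 28 / (5/9)
S = 252/5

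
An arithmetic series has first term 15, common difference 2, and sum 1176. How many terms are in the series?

Using S = n/2 × [2a + (n-1)d]
1176 = n/2 × [2(15) + (n-1)(2)]
1176 = n/2 × [30 + 2n - 2]
2352 = n × [28 + 2n]
2n² + (28)n - 2352 = 0
Discriminant: Δ = (28)² - 4(2)(-2352) = 784 + 18816 = 19600
√Δ = 140
n = [-(28) + √Δ] / (2·2) = (-28 + 140) / 4 = 112 / 4 = 28
(The negative root is discarded since n must be a positive integer.)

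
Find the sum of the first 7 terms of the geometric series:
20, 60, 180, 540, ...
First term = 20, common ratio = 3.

Sₙ = a(1 - rⁿ) / (1 - r)
S_7 = 20(1 - 3^7) / (1 - 3)
S_7 = 20(1 - 2187) / (-2)
S_7 = 21860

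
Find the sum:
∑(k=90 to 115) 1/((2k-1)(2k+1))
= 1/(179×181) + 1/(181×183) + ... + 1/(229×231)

Partial fractions: 1/((2k-1)(2k+1)) = (1/2)[1/(2k-1) - 1/(2k+1)]
The series telescopes:
= (1/2)[1/179 - 1/231]
= 26/41349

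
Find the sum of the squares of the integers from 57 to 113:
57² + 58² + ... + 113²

Use ∑_{k=1}^{n} k² = n(n+1)(2n+1)/6, then subtract the first 56 terms.
∑_{k=1}^{113} k² = 113×114×227/6 = 487369
∑_{k=1}^{56} k² = 56×57×113/6 = 60116
∑_{k=57}^{113} k² = 487369 - 60116 = 427253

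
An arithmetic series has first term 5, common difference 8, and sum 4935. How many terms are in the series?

Using S = n/2 × [2a + (n-1)d]
4935 = n/2 × [2(5) + (n-1)(8)]
4935 = n/2 × [10 + 8n - 8]
9870 = n × [2 + 8n]
8n² + (2)n - 9870 = 0
Discriminant: Δ = (2)² - 4(8)(-9870) = 4 + 315840 = 315844
√Δ = 562
n = [-(2) + √Δ] / (2·8) = (-2 + 562) / 16 = 560 / 16 = 35
(The negative root is discarded since n must be a positive integer.)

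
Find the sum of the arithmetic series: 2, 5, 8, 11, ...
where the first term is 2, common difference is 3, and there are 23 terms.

Sₙ = n/2 × (first + last)
Last term = a + (n-1)d = 2 + (23-1)×3 = 68
S_23 = 23/2 × (2 + 68)
S_23 = 23/2 × 70 = 805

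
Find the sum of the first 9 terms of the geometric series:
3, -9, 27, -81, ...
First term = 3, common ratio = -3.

Sₙ = a(1 - rⁿ) / (1 - r)
S_9 = 3(1 - (-3)^9) / (1 - (-3))
S_9 = 3(1 - (-19683)) / (4)
S_9 = 14763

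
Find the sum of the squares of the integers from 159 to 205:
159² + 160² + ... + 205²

Use ∑_{k=1}^{n} k² = n(n+1)(2n+1)/6, then subtract the first 158 terms.
∑_{k=1}^{205} k² = 205×206×411/6 = 2892755
∑_{k=1}^{158} k² = 158×159×317/6 = 1327279
∑_{k=159}^{205} k² = 2892755 - 1327279 = 1565476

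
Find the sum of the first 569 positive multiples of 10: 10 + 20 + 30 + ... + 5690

Factor out 10: = 10(1 + 2 + ... + 569) = 10 × n(n+1)/2
= 10 × 569×570/2
= 10 × 162165
= 1621650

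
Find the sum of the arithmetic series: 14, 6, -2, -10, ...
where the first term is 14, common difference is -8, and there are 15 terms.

Sₙ = n/2 × (first + last)
Last term = a + (n-1)d = 14 + (15-1)×(-8) = -98
S_15 = 15/2 × (14 + (-98))
S_15 = 15/2 × (-84) = -630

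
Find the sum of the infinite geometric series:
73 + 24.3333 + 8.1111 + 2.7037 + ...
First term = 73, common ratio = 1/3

For |r| < 1, S = a / (1 - r)
S = 73 / (1 - (1/3))
S = 73 / (2/3)
S = 219/2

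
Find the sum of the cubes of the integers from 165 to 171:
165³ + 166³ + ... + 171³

Use ∑_{k=1}^{n} k³ = [n(n+1)/2]², then subtract the first 164 terms.
∑_{k=1}^{171} k³ = [171×172/2]² = 14706² = 216266436
∑_{k=1}^{164} k³ = [164×165/2]² = 13530² = 183060900
∑_{k=165}^{171} k³ = 216266436 - 183060900 = 33205536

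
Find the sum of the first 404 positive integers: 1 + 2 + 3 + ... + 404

Formula: ∑k = n(n+1)/2
= 404×405/2
= 163620/2
= 81810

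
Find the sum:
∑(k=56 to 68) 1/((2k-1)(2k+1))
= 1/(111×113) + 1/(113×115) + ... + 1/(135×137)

Partial fractions: 1/((2k-1)(2k+1)) = (1/2)[1/(2k-1) - 1/(2k+1)]
The series telescopes:
= (1/2)[1/111 - 1/137]
= 13/15207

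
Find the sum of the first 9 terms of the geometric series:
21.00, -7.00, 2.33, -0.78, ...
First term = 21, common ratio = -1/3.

Sₙ = a(1 - rⁿ) / (1 - r)
S_9 = 21(1 - (-1/3)^9) / (1 - (-1/3))
S_9 = 21(1 - (-1/19683)) / (4/3)
S_9 = 34447/2187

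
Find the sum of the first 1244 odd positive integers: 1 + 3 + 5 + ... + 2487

Sum of first n odd numbers = n²
= 1244²
= 1547536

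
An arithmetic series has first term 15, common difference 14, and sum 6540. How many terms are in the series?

Using S = n/2 × [2a + (n-1)d]
6540 = n/2 × [2(15) + (n-1)(14)]
6540 = n/2 × [30 + 14n - 14]
13080 = n × [16 + 14n]
14n² + (16)n - 13080 = 0
Discriminant: Δ = (16)² - 4(14)(-13080) = 256 + 732480 = 732736
√Δ = 856
n = [-(16) + √Δ] / (2·14) = (-16 + 856) / 28 = 840 / 28 = 30
(The negative root is discarded since n must be a positive integer.)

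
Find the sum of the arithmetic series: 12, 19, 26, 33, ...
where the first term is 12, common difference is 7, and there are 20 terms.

Sₙ = n/2 × (first + last)
Last term = a + (n-1)d = 12 + (20-1)×7 = 145
S_20 = 20/2 × (12 + 145)
S_20 = 20/2 × 157 = 1570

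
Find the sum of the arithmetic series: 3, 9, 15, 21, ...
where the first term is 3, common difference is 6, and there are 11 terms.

Sₙ = n/2 × (first + last)
Last term = a + (n-1)d = 3 + (11-1)×6 = 63
S_11 = 11/2 × (3 + 63)
S_11 = 11/2 × 66 = 363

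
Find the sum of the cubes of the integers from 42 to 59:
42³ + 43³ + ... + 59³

Use ∑_{k=1}^{n} k³ = [n(n+1)/2]², then subtract the first 41 terms.
∑_{k=1}^{59} k³ = [59×60/2]² = 1770² = 3132900
∑_{k=1}^{41} k³ = [41×42/2]² = 861² = 741321
∑_{k=42}^{59} k³ = 3132900 - 741321 = 2391579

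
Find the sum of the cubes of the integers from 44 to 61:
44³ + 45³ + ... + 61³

Use ∑_{k=1}^{n} k³ = [n(n+1)/2]², then subtract the first 43 terms.
∑_{k=1}^{61} k³ = [61×62/2]² = 1891² = 3575881
∑_{k=1}^{43} k³ = [43×44/2]² = 946² = 894916
∑_{k=44}^{61} k³ = 3575881 - 894916 = 2680965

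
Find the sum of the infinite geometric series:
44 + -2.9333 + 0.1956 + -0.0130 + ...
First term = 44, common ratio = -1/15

For |r| < 1, S = a / (1 - r)
S = 44 / (1 - (-1/15))
S = 44 / (16/15)
S = 165/4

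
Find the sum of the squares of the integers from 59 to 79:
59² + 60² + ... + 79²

Use ∑_{k=1}^{n} k² = n(n+1)(2n+1)/6, then subtract the first 58 terms.
∑_{k=1}^{79} k² = 79×80×159/6 = 167480
∑_{k=1}^{58} k² = 58×59×117/6 = 66729
∑_{k=59}^{79} k² = 167480 - 66729 = 100751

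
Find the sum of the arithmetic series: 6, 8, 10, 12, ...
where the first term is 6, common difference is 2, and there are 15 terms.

Sₙ = n/2 × (first + last)
Last term = a + (n-1)d = 6 + (15-1)×2 = 34
S_15 = 15/2 × (6 + 34)
S_15 = 15/2 × 40 = 300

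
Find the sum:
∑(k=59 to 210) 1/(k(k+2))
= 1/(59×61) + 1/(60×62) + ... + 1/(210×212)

Partial fractions: 1/(k(k+2)) = (1/2)[1/k - 1/(k+2)]
Telescoping leaves the first two and last two terms:
= (1/2)[1/59 + 1/60 - 1/211 - 1/212]
= 478211/39587820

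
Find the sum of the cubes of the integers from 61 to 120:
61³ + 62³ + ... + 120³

Use ∑_{k=1}^{n} k³ = [n(n+1)/2]², then subtract the first 60 terms.
∑_{k=1}^{120} k³ = [120×121/2]² = 7260² = 52707600
∑_{k=1}^{60} k³ = [60×61/2]² = 1830² = 3348900
∑_{k=61}^{120} k³ = 52707600 - 3348900 = 49358700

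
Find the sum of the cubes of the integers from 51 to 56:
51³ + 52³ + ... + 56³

Use ∑_{k=1}^{n} k³ = [n(n+1)/2]², then subtract the first 50 terms.
∑_{k=1}^{56} k³ = [56×57/2]² = 1596² = 2547216
∑_{k=1}^{50} k³ = [50×51/2]² = 1275² = 1625625
∑_{k=51}^{56} k³ = 2547216 - 1625625 = 921591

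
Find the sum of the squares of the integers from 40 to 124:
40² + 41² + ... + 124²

Use ∑_{k=1}^{n} k² = n(n+1)(2n+1)/6, then subtract the first 39 terms.
∑_{k=1}^{124} k² = 124×125×249/6 = 643250
∑_{k=1}^{39} k² = 39×40×79/6 = 20540
∑_{k=40}^{124} k² = 643250 - 20540 = 622710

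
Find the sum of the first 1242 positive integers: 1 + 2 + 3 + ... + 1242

Formula: ∑k = n(n+1)/2
= 1242×1243/2
= 1543806/2
= 771903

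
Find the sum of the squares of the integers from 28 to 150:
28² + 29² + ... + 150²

Use ∑_{k=1}^{n} k² = n(n+1)(2n+1)/6, then subtract the first 27 terms.
∑_{k=1}^{150} k² = 150×151×301/6 = 1136275
∑_{k=1}^{27} k² = 27×28×55/6 = 6930
∑_{k=28}^{150} k² = 1136275 - 6930 = 1129345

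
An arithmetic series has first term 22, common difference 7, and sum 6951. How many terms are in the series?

Using S = n/2 × [2a + (n-1)d]
6951 = n/2 × [2(22) + (n-1)(7)]
6951 = n/2 × [44 + 7n - 7]
13902 = n × [37 + 7n]
7n² + (37)n - 13902 = 0
Discriminant: Δ = (37)² - 4(7)(-13902) = 1369 + 389256 = 390625
√Δ = 625
n = [-(37) + √Δ] / (2·7) = (-37 + 625) / 14 = 588 / 14 = 42
(The negative root is discarded since n must be a positive integer.)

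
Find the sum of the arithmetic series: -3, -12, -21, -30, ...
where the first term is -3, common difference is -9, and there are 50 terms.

Sₙ = n/2 × (first + last)
Last term = a + (n-1)d = -3 + (50-1)×(-9) = -444
S_50 = 50/2 × (-3 + (-444))
S_50 = 50/2 × (-447) = -11175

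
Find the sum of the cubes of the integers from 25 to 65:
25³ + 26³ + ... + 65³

Use ∑_{k=1}^{n} k³ = [n(n+1)/2]², then subtract the first 24 terms.
∑_{k=1}^{65} k³ = [65×66/2]² = 2145² = 4601025
∑_{k=1}^{24} k³ = [24×25/2]² = 300² = 90000
∑_{k=25}^{65} k³ = 4601025 - 90000 = 4511025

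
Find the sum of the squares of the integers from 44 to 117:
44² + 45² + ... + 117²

Use ∑_{k=1}^{n} k² = n(n+1)(2n+1)/6, then subtract the first 43 terms.
∑_{k=1}^{117} k² = 117×118×235/6 = 540735
∑_{k=1}^{43} k² = 43×44×87/6 = 27434
∑_{k=44}^{117} k² = 540735 - 27434 = 513301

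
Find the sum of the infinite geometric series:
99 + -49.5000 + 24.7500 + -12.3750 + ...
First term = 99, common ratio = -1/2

For |r| < 1, S = a / (1 - r)
S = 99 / (1 - (-1/2))
S = 99 / (3/2)
S = 66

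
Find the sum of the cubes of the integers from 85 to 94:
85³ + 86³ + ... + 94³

Use ∑_{k=1}^{n} k³ = [n(n+1)/2]², then subtract the first 84 terms.
∑_{k=1}^{94} k³ = [94×95/2]² = 4465² = 19936225
∑_{k=1}^{84} k³ = [84×85/2]² = 3570² = 12744900
∑_{k=85}^{94} k³ = 19936225 - 12744900 = 7191325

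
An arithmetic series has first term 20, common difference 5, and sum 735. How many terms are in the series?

Using S = n/2 × [2a + (n-1)d]
735 = n/2 × [2(20) + (n-1)(5)]
735 = n/2 × [40 + 5n - 5]
1470 = n × [35 + 5n]
5n² + (35)n - 1470 = 0
Discriminant: Δ = (35)² - 4(5)(-1470) = 1225 + 29400 = 30625
√Δ = 175
n = [-(35) + √Δ] / (2·5) = (-35 + 175) / 10 = 140 / 10 = 14
(The negative root is discarded since n must be a positive integer.)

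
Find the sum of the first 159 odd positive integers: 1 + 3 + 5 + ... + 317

Sum of first n odd numbers = n²
= 159²
= 25281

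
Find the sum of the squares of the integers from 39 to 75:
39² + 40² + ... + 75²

Use ∑_{k=1}^{n} k² = n(n+1)(2n+1)/6, then subtract the first 38 terms.
∑_{k=1}^{75} k² = 75×76×151/6 = 143450
∑_{k=1}^{38} k² = 38×39×77/6 = 19019
∑_{k=39}^{75} k² = 143450 - 19019 = 124431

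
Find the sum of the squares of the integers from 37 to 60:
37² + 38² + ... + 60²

Use ∑_{k=1}^{n} k² = n(n+1)(2n+1)/6, then subtract the first 36 terms.
∑_{k=1}^{60} k² = 60×61×121/6 = 73810
∑_{k=1}^{36} k² = 36×37×73/6 = 16206
∑_{k=37}^{60} k² = 73810 - 16206 = 57604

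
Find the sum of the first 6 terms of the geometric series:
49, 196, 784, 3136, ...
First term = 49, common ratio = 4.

Sₙ = a(1 - rⁿ) / (1 - r)
S_6 = 49(1 - 4^6) / (1 - 4)
S_6 = 49(1 - 4096) / (-3)
S_6 = 66885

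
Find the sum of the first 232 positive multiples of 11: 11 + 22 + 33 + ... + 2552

Factor out 11: = 11(1 + 2 + ... + 232) = 11 × n(n+1)/2
= 11 × 232×233/2
= 11 × 27028
= 297308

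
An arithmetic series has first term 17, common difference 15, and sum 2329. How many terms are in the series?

Using S = n/2 × [2a + (n-1)d]
2329 = n/2 × [2(17) + (n-1)(15)]
2329 = n/2 × [34 + 15n - 15]
4658 = n × [19 + 15n]
15n² + (19)n - 4658 = 0
Discriminant: Δ = (19)² - 4(15)(-4658) = 361 + 279480 = 279841
√Δ = 529
n = [-(19) + √Δ] / (2·15) = (-19 + 529) / 30 = 510 / 30 = 17
(The negative root is discarded since n must be a positive integer.)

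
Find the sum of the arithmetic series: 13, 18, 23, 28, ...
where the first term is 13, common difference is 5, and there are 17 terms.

Sₙ = n/2 × (first + last)
Last term = a + (n-1)d = 13 + (17-1)×5 = 93
S_17 = 17/2 × (13 + 93)
S_17 = 17/2 × 106 = 901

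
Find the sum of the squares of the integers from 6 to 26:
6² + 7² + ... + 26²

Use ∑_{k=1}^{n} k² = n(n+1)(2n+1)/6, then subtract the first 5 terms.
∑_{k=1}^{26} k² = 26×27×53/6 = 6201
∑_{k=1}^{5} k² = 5×6×11/6 = 55
∑_{k=6}^{26} k² = 6201 - 55 = 6146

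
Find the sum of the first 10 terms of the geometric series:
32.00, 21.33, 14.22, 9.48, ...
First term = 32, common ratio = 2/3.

Sₙ = a(1 - rⁿ) / (1 - r)
S_10 = 32(1 - (2/3)^10) / (1 - (2/3))
S_10 = 32(1 - (1024/59049)) / (1/3)
S_10 = 1856800/19683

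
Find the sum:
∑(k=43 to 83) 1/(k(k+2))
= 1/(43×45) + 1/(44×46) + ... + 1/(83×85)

Partial fractions: 1/(k(k+2)) = (1/2)[1/k - 1/(k+2)]
Telescoping leaves the first two and last two terms:
= (1/2)[1/43 + 1/44 - 1/84 - 1/85]
= 37679/3377220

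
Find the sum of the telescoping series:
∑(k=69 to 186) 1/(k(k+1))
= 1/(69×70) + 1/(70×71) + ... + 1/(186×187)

Partial fractions: 1/(k(k+1)) = 1/k - 1/(k+1)
The series telescopes:
= (1/69 - 1/70) + (1/70 - 1/71) + ... + (1/186 - 1/187)
= 1/69 - 1/187
= 118/12903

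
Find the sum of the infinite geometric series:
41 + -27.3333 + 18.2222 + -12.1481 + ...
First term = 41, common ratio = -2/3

For |r| < 1, S = a / (1 - r)
S = 41 / (1 - (-2/3))
S = 41 / (5/3)
S = 123/5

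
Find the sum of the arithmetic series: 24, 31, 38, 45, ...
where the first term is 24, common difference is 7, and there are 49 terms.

Sₙ = n/2 × (first + last)
Last term = a + (n-1)d = 24 + (49-1)×7 = 360
S_49 = 49/2 × (24 + 360)
S_49 = 49/2 × 384 = 9408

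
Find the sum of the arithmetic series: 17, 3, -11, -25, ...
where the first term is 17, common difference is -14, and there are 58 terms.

Sₙ = n/2 × (first + last)
Last term = a + (n-1)d = 17 + (58-1)×(-14) = -781
S_58 = 58/2 × (17 + (-781))
S_58 = 58/2 × (-764) = -22156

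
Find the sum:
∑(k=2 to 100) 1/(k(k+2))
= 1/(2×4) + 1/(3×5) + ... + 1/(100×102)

Partial fractions: 1/(k(k+2)) = (1/2)[1/k - 1/(k+2)]
Telescoping leaves the first two and last two terms:
= (1/2)[1/2 + 1/3 - 1/101 - 1/102]
= 1397/3434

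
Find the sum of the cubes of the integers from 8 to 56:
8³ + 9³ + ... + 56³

Use ∑_{k=1}^{n} k³ = [n(n+1)/2]², then subtract the first 7 terms.
∑_{k=1}^{56} k³ = [56×57/2]² = 1596² = 2547216
∑_{k=1}^{7} k³ = [7×8/2]² = 28² = 784
∑_{k=8}^{56} k³ = 2547216 - 784 = 2546432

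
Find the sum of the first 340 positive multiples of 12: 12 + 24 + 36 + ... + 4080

Factor out 12: = 12(1 + 2 + ... + 340) = 12 × n(n+1)/2
= 12 × 340×341/2
= 12 × 57970
= 695640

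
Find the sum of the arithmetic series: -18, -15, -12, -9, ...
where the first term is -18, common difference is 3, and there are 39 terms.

Sₙ = n/2 × (first + last)
Last term = a + (n-1)d = -18 + (39-1)×3 = 96
S_39 = 39/2 × (-18 + 96)
S_39 = 39/2 × 78 = 1521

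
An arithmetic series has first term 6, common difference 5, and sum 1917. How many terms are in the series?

Using S = n/2 × [2a + (n-1)d]
1917 = n/2 × [2(6) + (n-1)(5)]
1917 = n/2 × [12 + 5n - 5]
3834 = n × [7 + 5n]
5n² + (7)n - 3834 = 0
Discriminant: Δ = (7)² - 4(5)(-3834) = 49 + 76680 = 76729
√Δ = 277
n = [-(7) + √Δ] / (2·5) = (-7 + 277) / 10 = 270 / 10 = 27
(The negative root is discarded since n must be a positive integer.)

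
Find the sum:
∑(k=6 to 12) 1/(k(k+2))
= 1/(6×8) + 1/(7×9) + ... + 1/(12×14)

Partial fractions: 1/(k(k+2)) = (1/2)[1/k - 1/(k+2)]
Telescoping leaves the first two and last two terms:
= (1/2)[1/6 + 1/7 - 1/13 - 1/14]
= 22/273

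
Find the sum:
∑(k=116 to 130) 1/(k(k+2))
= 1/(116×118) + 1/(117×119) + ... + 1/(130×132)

Partial fractions: 1/(k(k+2)) = (1/2)[1/k - 1/(k+2)]
Telescoping leaves the first two and last two terms:
= (1/2)[1/116 + 1/117 - 1/131 - 1/132]
= 9575/9778626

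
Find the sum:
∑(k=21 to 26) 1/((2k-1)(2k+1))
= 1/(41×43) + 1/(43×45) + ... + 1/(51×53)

Partial fractions: 1/((2k-1)(2k+1)) = (1/2)[1/(2k-1) - 1/(2k+1)]
The series telescopes:
= (1/2)[1/41 - 1/53]
= 6/2173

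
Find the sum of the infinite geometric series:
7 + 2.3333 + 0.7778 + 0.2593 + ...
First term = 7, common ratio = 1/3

For |r| < 1, S = a / (1 - r)
S = 7 / (1 - (1/3))
S = 7 / (2/3)
S = 21/2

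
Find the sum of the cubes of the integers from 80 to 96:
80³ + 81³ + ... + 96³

Use ∑_{k=1}^{n} k³ = [n(n+1)/2]², then subtract the first 79 terms.
∑_{k=1}^{96} k³ = [96×97/2]² = 4656² = 21678336
∑_{k=1}^{79} k³ = [79×80/2]² = 3160² = 9985600
∑_{k=80}^{96} k³ = 21678336 - 9985600 = 11692736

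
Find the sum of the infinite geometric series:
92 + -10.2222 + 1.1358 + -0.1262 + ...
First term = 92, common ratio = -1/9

For |r| < 1, S = a / (1 - r)
S = 92 / (1 - (-1/9))
S = 92 / (10/9)
S = 414/5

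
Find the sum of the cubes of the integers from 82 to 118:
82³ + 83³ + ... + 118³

Use ∑_{k=1}^{n} k³ = [n(n+1)/2]², then subtract the first 81 terms.
∑_{k=1}^{118} k³ = [118×119/2]² = 7021² = 49294441
∑_{k=1}^{81} k³ = [81×82/2]² = 3321² = 11029041
∑_{k=82}^{118} k³ = 49294441 - 11029041 = 38265400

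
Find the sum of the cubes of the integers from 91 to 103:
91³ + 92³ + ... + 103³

Use ∑_{k=1}^{n} k³ = [n(n+1)/2]², then subtract the first 90 terms.
∑_{k=1}^{103} k³ = [103×104/2]² = 5356² = 28686736
∑_{k=1}^{90} k³ = [90×91/2]² = 4095² = 16769025
∑_{k=91}^{103} k³ = 28686736 - 16769025 = 11917711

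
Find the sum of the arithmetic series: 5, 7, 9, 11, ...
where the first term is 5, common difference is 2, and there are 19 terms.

Sₙ = n/2 × (first + last)
Last term = a + (n-1)d = 5 + (19-1)×2 = 41
S_19 = 19/2 × (5 + 41)
S_19 = 19/2 × 46 = 437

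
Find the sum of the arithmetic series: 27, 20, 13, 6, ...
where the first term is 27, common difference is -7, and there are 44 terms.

Sₙ = n/2 × (first + last)
Last term = a + (n-1)d = 27 + (44-1)×(-7) = -274
S_44 = 44/2 × (27 + (-274))
S_44 = 44/2 × (-247) = -5434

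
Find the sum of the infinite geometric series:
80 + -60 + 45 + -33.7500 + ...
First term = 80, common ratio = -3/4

For |r| < 1, S = a / (1 - r)
S = 80 / (1 - (-3/4))
S = 80 / (7/4)
S = 320/7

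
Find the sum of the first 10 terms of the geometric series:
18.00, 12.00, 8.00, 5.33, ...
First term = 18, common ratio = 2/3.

Sₙ = a(1 - rⁿ) / (1 - r)
S_10 = 18(1 - (2/3)^10) / (1 - (2/3))
S_10 = 18(1 - (1024/59049)) / (1/3)
S_10 = 116050/2187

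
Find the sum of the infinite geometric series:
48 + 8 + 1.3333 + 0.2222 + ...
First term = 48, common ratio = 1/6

For |r| < 1, S = a / (1 - r)
S = 48 / (1 - (1/6))
S = 48 / (5/6)
S = 288/5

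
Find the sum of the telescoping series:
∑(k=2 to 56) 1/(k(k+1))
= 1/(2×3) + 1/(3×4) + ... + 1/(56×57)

Partial fractions: 1/(k(k+1)) = 1/k - 1/(k+1)
The series telescopes:
= (1/2 - 1/3) + (1/3 - 1/4) + ... + (1/56 - 1/57)
= 1/2 - 1/57
= 55/114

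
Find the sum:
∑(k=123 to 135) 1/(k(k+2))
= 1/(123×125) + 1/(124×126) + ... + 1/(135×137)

Partial fractions: 1/(k(k+2)) = (1/2)[1/k - 1/(k+2)]
Telescoping leaves the first two and last two terms:
= (1/2)[1/123 + 1/124 - 1/136 - 1/137]
= 109577/142087632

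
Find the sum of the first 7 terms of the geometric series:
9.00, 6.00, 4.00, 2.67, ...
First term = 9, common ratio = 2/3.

Sₙ = a(1 - rⁿ) / (1 - r)
S_7 = 9(1 - (2/3)^7) / (1 - (2/3))
S_7 = 9(1 - (128/2187)) / (1/3)
S_7 = 2059/81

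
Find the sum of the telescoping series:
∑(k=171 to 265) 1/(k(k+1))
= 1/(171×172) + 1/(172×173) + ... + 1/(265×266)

Partial fractions: 1/(k(k+1)) = 1/k - 1/(k+1)
The series telescopes:
= (1/171 - 1/172) + (1/172 - 1/173) + ... + (1/265 - 1/266)
= 1/171 - 1/266
= 5/2394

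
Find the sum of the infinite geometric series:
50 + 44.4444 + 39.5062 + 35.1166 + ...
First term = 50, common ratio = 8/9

For |r| < 1, S = a / (1 - r)
S = 50 / (1 - (8/9))
S = 50 / (1/9)
S = 450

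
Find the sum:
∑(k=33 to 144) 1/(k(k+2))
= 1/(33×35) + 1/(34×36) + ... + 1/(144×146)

Partial fractions: 1/(k(k+2)) = (1/2)[1/k - 1/(k+2)]
Telescoping leaves the first two and last two terms:
= (1/2)[1/33 + 1/34 - 1/145 - 1/146]
= 136486/5938185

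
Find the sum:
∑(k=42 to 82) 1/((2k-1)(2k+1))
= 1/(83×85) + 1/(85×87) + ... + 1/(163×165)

Partial fractions: 1/((2k-1)(2k+1)) = (1/2)[1/(2k-1) - 1/(2k+1)]
The series telescopes:
= (1/2)[1/83 - 1/165]
= 41/13695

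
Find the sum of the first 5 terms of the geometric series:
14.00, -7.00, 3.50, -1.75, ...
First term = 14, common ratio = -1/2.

Sₙ = a(1 - rⁿ) / (1 - r)
S_5 = 14(1 - (-1/2)^5) / (1 - (-1/2))
S_5 = 14(1 - (-1/32)) / (3/2)
S_5 = 77/8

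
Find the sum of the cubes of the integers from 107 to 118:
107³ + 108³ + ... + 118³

Use ∑_{k=1}^{n} k³ = [n(n+1)/2]², then subtract the first 106 terms.
∑_{k=1}^{118} k³ = [118×119/2]² = 7021² = 49294441
∑_{k=1}^{106} k³ = [106×107/2]² = 5671² = 32160241
∑_{k=107}^{118} k³ = 49294441 - 32160241 = 17134200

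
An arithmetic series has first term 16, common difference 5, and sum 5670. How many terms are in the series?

Using S = n/2 × [2a + (n-1)d]
5670 = n/2 × [2(16) + (n-1)(5)]
5670 = n/2 × [32 + 5n - 5]
11340 = n × [27 + 5n]
5n² + (27)n - 11340 = 0
Discriminant: Δ = (27)² - 4(5)(-11340) = 729 + 226800 = 227529
√Δ = 477
n = [-(27) + √Δ] / (2·5) = (-27 + 477) / 10 = 450 / 10 = 45
(The negative root is discarded since n must be a positive integer.)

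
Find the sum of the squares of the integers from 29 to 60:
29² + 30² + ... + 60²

Use ∑_{k=1}^{n} k² = n(n+1)(2n+1)/6, then subtract the first 28 terms.
∑_{k=1}^{60} k² = 60×61×121/6 = 73810
∑_{k=1}^{28} k² = 28×29×57/6 = 7714
∑_{k=29}^{60} k² = 73810 - 7714 = 66096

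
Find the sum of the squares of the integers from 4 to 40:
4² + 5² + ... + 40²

Use ∑_{k=1}^{n} k² = n(n+1)(2n+1)/6, then subtract the first 3 terms.
∑_{k=1}^{40} k² = 40×41×81/6 = 22140
∑_{k=1}^{3} k² = 3×4×7/6 = 14
∑_{k=4}^{40} k² = 22140 - 14 = 22126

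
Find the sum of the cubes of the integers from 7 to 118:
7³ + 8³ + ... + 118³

Use ∑_{k=1}^{n} k³ = [n(n+1)/2]², then subtract the first 6 terms.
∑_{k=1}^{118} k³ = [118×119/2]² = 7021² = 49294441
∑_{k=1}^{6} k³ = [6×7/2]² = 21² = 441
∑_{k=7}^{118} k³ = 49294441 - 441 = 49294000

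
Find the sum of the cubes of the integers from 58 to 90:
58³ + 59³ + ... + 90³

Use ∑_{k=1}^{n} k³ = [n(n+1)/2]², then subtract the first 57 terms.
∑_{k=1}^{90} k³ = [90×91/2]² = 4095² = 16769025
∑_{k=1}^{57} k³ = [57×58/2]² = 1653² = 2732409
∑_{k=58}^{90} k³ = 16769025 - 2732409 = 14036616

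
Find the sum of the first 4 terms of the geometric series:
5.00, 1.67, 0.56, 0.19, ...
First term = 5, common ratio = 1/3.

Sₙ = a(1 - rⁿ) / (1 - r)
S_4 = 5(1 - (1/3)^4) / (1 - (1/3))
S_4 = 5(1 - (1/81)) / (2/3)
S_4 = 200/27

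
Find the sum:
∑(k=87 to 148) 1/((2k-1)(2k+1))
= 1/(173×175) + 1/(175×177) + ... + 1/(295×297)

Partial fractions: 1/((2k-1)(2k+1)) = (1/2)[1/(2k-1) - 1/(2k+1)]
The series telescopes:
= (1/2)[1/173 - 1/297]
= 62/51381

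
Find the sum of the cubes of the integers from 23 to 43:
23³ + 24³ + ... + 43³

Use ∑_{k=1}^{n} k³ = [n(n+1)/2]², then subtract the first 22 terms.
∑_{k=1}^{43} k³ = [43×44/2]² = 946² = 894916
∑_{k=1}^{22} k³ = [22×23/2]² = 253² = 64009
∑_{k=23}^{43} k³ = 894916 - 64009 = 830907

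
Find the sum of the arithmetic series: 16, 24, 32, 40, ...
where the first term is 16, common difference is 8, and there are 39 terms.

Sₙ = n/2 × (first + last)
Last term = a + (n-1)d = 16 + (39-1)×8 = 320
S_39 = 39/2 × (16 + 320)
S_39 = 39/2 × 336 = 6552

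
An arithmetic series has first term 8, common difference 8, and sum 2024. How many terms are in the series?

Using S = n/2 × [2a + (n-1)d]
2024 = n/2 × [2(8) + (n-1)(8)]
2024 = n/2 × [16 + 8n - 8]
4048 = n × [8 + 8n]
8n² + (8)n - 4048 = 0
Discriminant: Δ = (8)² - 4(8)(-4048) = 64 + 129536 = 129600
√Δ = 360
n = [-(8) + √Δ] / (2·8) = (-8 + 360) / 16 = 352 / 16 = 22
(The negative root is discarded since n must be a positive integer.)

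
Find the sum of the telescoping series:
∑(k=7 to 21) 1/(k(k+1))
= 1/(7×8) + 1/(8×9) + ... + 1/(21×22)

Partial fractions: 1/(k(k+1)) = 1/k - 1/(k+1)
The series telescopes:
= (1/7 - 1/8) + (1/8 - 1/9) + ... + (1/21 - 1/22)
= 1/7 - 1/22
= 15/154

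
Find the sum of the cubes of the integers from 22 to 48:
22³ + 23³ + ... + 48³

Use ∑_{k=1}^{n} k³ = [n(n+1)/2]², then subtract the first 21 terms.
∑_{k=1}^{48} k³ = [48×49/2]² = 1176² = 1382976
∑_{k=1}^{21} k³ = [21×22/2]² = 231² = 53361
∑_{k=22}^{48} k³ = 1382976 - 53361 = 1329615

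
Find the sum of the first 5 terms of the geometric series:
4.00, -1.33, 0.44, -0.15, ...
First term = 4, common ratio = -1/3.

Sₙ = a(1 - rⁿ) / (1 - r)
S_5 = 4(1 - (-1/3)^5) / (1 - (-1/3))
S_5 = 4(1 - (-1/243)) / (4/3)
S_5 = 244/81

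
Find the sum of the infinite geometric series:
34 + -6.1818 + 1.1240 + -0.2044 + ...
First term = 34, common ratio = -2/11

For |r| < 1, S = a / (1 - r)
S = 34 / (1 - (-2/11))
S = 34 / (13/11)
S = 374/13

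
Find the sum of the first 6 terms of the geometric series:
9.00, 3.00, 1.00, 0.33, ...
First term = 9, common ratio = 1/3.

Sₙ = a(1 - rⁿ) / (1 - r)
S_6 = 9(1 - (1/3)^6) / (1 - (1/3))
S_6 = 9(1 - (1/729)) / (2/3)
S_6 = 364/27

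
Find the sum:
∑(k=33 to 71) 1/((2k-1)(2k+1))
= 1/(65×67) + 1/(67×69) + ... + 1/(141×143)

Partial fractions: 1/((2k-1)(2k+1)) = (1/2)[1/(2k-1) - 1/(2k+1)]
The series telescopes:
= (1/2)[1/65 - 1/143]
= 3/715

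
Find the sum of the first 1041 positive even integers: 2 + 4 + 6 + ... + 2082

Sum of first n even numbers = n(n+1)
= 1041×1042
= 1084722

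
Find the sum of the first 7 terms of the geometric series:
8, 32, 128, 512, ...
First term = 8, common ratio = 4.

Sₙ = a(1 - rⁿ) / (1 - r)
S_7 = 8(1 - 4^7) / (1 - 4)
S_7 = 8(1 - 16384) / (-3)
S_7 = 43688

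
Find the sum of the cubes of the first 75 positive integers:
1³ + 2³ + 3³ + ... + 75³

Formula: ∑k³ = [n(n+1)/2]²
= [75×76/2]²
= 2850²
= 8122500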